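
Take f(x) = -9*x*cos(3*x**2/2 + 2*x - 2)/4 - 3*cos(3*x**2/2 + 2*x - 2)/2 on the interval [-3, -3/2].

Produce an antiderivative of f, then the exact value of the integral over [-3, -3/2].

f matches the chain-rule pattern g'(h)*h' with inner function h(x) = 3*x**2/2 + 2*x - 2; substituting u = h(x) collapses the integral.
F(x) = -3*sin(3*x**2/2 + 2*x - 2)/4 is an antiderivative of f.
Check: d/dx[-3*sin(3*x**2/2 + 2*x - 2)/4] = -9*x*cos(3*x**2/2 + 2*x - 2)/4 - 3*cos(3*x**2/2 + 2*x - 2)/2 = f(x).
F(-3/2) = 3*sin(13/8)/4; F(-3) = -3*sin(11/2)/4.
Integral = F(-3/2) - F(-3) = 3*sin(11/2)/4 + 3*sin(13/8)/4.

Antiderivative: F(x) = -3*sin(3*x**2/2 + 2*x - 2)/4; value = 3*sin(11/2)/4 + 3*sin(13/8)/4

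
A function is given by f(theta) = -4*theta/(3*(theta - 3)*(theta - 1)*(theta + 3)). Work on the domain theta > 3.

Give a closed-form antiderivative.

An antiderivative is F(theta) = -log(theta - 3)/3 + log(theta**2 + 2*theta - 3)/6.

Factor the denominator (3*(theta - 3)*(theta - 1)*(theta + 3)) and decompose: f = 1/(6*(theta + 3)) + 1/(6*(theta - 1)) - 1/(3*(theta - 3)); each piece integrates to a log, atan, or power term.
Check: d/dtheta[-log(theta - 3)/3 + log(theta**2 + 2*theta - 3)/6] = -4*theta/(3*theta**3 - 3*theta**2 - 27*theta + 27), which equals f(theta).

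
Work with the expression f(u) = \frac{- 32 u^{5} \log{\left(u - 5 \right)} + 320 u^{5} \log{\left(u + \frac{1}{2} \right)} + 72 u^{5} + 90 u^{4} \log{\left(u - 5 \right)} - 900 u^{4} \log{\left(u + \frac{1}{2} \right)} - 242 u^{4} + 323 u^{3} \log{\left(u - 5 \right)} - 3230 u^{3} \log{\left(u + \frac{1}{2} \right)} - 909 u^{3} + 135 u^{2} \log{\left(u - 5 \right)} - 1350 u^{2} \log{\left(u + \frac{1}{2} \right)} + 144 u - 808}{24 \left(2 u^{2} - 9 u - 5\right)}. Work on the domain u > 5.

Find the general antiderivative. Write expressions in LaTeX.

Recognize the product-rule pattern: f = v'r + vr' with v = \frac{\log{\left(u - 5 \right)}}{2} - 5 \log{\left(u + \frac{1}{2} \right)}, r = - \frac{u^{4}}{3} - \frac{3 u^{3}}{4} - \frac{2}{3}, so integration by parts undoes it.
Check: d/du[- \frac{u^{4} \log{\left(u - 5 \right)}}{6} + \frac{5 u^{4} \log{\left(u + \frac{1}{2} \right)}}{3} - \frac{3 u^{3} \log{\left(u - 5 \right)}}{8} + \frac{15 u^{3} \log{\left(u + \frac{1}{2} \right)}}{4} - \frac{\log{\left(u - 5 \right)}}{3} + \frac{10 \log{\left(u + \frac{1}{2} \right)}}{3}] = \frac{- 32 u^{5} \log{\left(u - 5 \right)} + 320 u^{5} \log{\left(u + \frac{1}{2} \right)} + 72 u^{5} + 90 u^{4} \log{\left(u - 5 \right)} - 900 u^{4} \log{\left(u + \frac{1}{2} \right)} - 242 u^{4} + 323 u^{3} \log{\left(u - 5 \right)} - 3230 u^{3} \log{\left(u + \frac{1}{2} \right)} - 909 u^{3} + 135 u^{2} \log{\left(u - 5 \right)} - 1350 u^{2} \log{\left(u + \frac{1}{2} \right)} + 144 u - 808}{48 u^{2} - 216 u - 120}, which equals f(u).

F(u) = - \frac{u^{4} \log{\left(u - 5 \right)}}{6} + \frac{5 u^{4} \log{\left(u + \frac{1}{2} \right)}}{3} - \frac{3 u^{3} \log{\left(u - 5 \right)}}{8} + \frac{15 u^{3} \log{\left(u + \frac{1}{2} \right)}}{4} - \frac{\log{\left(u - 5 \right)}}{3} + \frac{10 \log{\left(u + \frac{1}{2} \right)}}{3} + C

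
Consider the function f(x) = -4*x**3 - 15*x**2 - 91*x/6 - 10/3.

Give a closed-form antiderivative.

f matches the chain-rule pattern g'(h)*h' with inner function h(x) = -x**2 - 5*x/2 - 2/3; substituting u = h(x) collapses the integral.
Check: d/dx[-(-6*x**2 - 15*x - 4)**2/36] = -4*x**3 - 15*x**2 - 91*x/6 - 10/3 = f(x).

An antiderivative is F(x) = -(-6*x**2 - 15*x - 4)**2/36.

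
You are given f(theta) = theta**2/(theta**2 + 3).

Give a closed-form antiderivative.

Since d/dtheta undoes antidifferentiation here, F'(theta) = f(theta) is required of F(theta).
Check: d/dtheta[theta - sqrt(3)*atan(sqrt(3)*theta/3)] = theta**2/(theta**2 + 3) = f(theta).

An antiderivative is F(theta) = theta - sqrt(3)*atan(sqrt(3)*theta/3).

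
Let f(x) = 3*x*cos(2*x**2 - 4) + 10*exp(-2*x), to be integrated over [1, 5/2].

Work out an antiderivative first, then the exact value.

The integrand splits into summands that can be handled one at a time.
F(x) = (3*exp(2*x)*sin(2*x**2 - 4) - 20)*exp(-2*x)/4 is an antiderivative of f.
Check: d/dx[(3*exp(2*x)*sin(2*x**2 - 4) - 20)*exp(-2*x)/4] = (3*x*exp(2*x)*cos(2*x**2 - 4) + 10)*exp(-2*x), which equals f(x).
F(5/2) = -5*exp(-5) + 3*sin(17/2)/4; F(1) = -3*sin(2)/4 - 5*exp(-2).
Integral = F(5/2) - F(1) = -5*exp(-5) + 3*sin(17/2)/4 + 5*exp(-2) + 3*sin(2)/4.

Antiderivative: F(x) = (3*exp(2*x)*sin(2*x**2 - 4) - 20)*exp(-2*x)/4; value = -5*exp(-5) + 3*sin(17/2)/4 + 5*exp(-2) + 3*sin(2)/4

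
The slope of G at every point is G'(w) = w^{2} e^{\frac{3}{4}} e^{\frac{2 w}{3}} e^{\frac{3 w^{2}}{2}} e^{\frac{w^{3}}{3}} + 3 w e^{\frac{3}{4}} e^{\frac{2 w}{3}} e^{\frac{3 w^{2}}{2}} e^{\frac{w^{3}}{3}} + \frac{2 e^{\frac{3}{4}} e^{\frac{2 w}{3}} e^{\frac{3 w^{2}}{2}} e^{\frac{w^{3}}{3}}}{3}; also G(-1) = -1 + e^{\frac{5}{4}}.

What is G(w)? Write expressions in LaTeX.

G(w) = e^{\frac{3}{4}} e^{\frac{2 w}{3}} e^{\frac{3 w^{2}}{2}} e^{\frac{w^{3}}{3}} - 1

G'(w) matches the chain-rule pattern g'(h)*h' with inner function h(w) = \frac{w^{3}}{3} + \frac{3 w^{2}}{2} + \frac{2 w}{3} + \frac{3}{4}; substituting u = h(w) collapses the integral.
A general antiderivative is e^{\frac{w^{3}}{3} + \frac{3 w^{2}}{2} + \frac{2 w}{3} + \frac{3}{4}} + C.
The condition gives C = -1 + e^{\frac{5}{4}} - (e^{\frac{5}{4}}) = -1.
So G(w) = e^{\frac{3}{4}} e^{\frac{2 w}{3}} e^{\frac{3 w^{2}}{2}} e^{\frac{w^{3}}{3}} - 1.
Check: d/dw[e^{\frac{3}{4}} e^{\frac{2 w}{3}} e^{\frac{3 w^{2}}{2}} e^{\frac{w^{3}}{3}} - 1] = w^{2} e^{\frac{3}{4}} e^{\frac{2 w}{3}} e^{\frac{3 w^{2}}{2}} e^{\frac{w^{3}}{3}} + 3 w e^{\frac{3}{4}} e^{\frac{2 w}{3}} e^{\frac{3 w^{2}}{2}} e^{\frac{w^{3}}{3}} + \frac{2 e^{\frac{3}{4}} e^{\frac{2 w}{3}} e^{\frac{3 w^{2}}{2}} e^{\frac{w^{3}}{3}}}{3} = G'(w).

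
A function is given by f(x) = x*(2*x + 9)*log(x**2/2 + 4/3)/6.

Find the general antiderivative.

Any candidate F(x) must reproduce f(x) exactly when differentiated.
Check: d/dx[x**3*log(x**2/2 + 4/3)/9 - 2*x**3/27 + 3*x**2*log(x**2/2 + 4/3)/4 - 3*x**2/4 + 16*x/27 + 2*log(x**2 + 8/3) - 32*sqrt(6)*atan(sqrt(6)*x/4)/81] = x**2*log(3*x**2 + 8)/3 - x**2*log(6)/3 + 3*x*log(3*x**2 + 8)/2 - 3*x*log(6)/2, which equals f(x).

F(x) = x**3*log(x**2/2 + 4/3)/9 - 2*x**3/27 + 3*x**2*log(x**2/2 + 4/3)/4 - 3*x**2/4 + 16*x/27 + 2*log(x**2 + 8/3) - 32*sqrt(6)*atan(sqrt(6)*x/4)/81 + C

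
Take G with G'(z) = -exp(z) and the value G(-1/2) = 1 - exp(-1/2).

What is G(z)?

G(z) = 1 - exp(z)

Since d/dz undoes antidifferentiation here, G(z) must give back the stated G'(z).
A general antiderivative is -exp(z) + C.
The condition gives C = 1 - exp(-1/2) - (-exp(-1/2)) = 1.
So G(z) = 1 - exp(z).
Check: d/dz[1 - exp(z)] = -exp(z) = G'(z).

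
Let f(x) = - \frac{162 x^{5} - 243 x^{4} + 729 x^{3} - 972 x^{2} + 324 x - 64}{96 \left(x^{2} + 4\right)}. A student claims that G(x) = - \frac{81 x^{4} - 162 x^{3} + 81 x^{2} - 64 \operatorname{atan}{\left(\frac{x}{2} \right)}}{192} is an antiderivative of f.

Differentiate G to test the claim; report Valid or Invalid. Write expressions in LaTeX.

d/dx[G] = \frac{- 162 x^{5} + 243 x^{4} - 729 x^{3} + 972 x^{2} - 324 x + 64}{96 x^{2} + 384}
This equals f(x) exactly, so the claim holds.

Valid - the claim checks out under differentiation.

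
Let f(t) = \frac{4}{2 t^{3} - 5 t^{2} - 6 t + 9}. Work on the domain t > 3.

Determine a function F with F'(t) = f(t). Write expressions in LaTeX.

Factor the denominator (\left(t - 3\right) \left(t - 1\right) \left(2 t + 3\right)) and decompose: f = \frac{16}{45 \left(2 t + 3\right)} - \frac{2}{5 \left(t - 1\right)} + \frac{2}{9 \left(t - 3\right)}; each piece integrates to a log, atan, or power term.
Check: d/dt[\frac{2 \left(5 \log{\left(t - 3 \right)} - 9 \log{\left(t - 1 \right)} + 4 \log{\left(t + \frac{3}{2} \right)}\right)}{45}] = \frac{4}{2 t^{3} - 5 t^{2} - 6 t + 9} = f(t).

An antiderivative is F(t) = \frac{2 \left(5 \log{\left(t - 3 \right)} - 9 \log{\left(t - 1 \right)} + 4 \log{\left(t + \frac{3}{2} \right)}\right)}{45}.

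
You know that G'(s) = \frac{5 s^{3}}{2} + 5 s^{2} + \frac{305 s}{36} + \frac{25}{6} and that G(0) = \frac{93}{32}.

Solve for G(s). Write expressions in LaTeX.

G'(s) matches the chain-rule pattern g'(h)*h' with inner function h(s) = - \frac{s^{2}}{2} - \frac{2 s}{3} - \frac{5}{4}; substituting u = h(s) collapses the integral.
A general antiderivative is \frac{5 \left(- \frac{s^{2}}{2} - \frac{2 s}{3} - \frac{5}{4}\right)^{2}}{2} + C.
The condition gives C = \frac{93}{32} - (\frac{125}{32}) = -1.
So G(s) = \frac{5 s^{4}}{8} + \frac{5 s^{3}}{3} + \frac{305 s^{2}}{72} + \frac{25 s}{6} + \frac{93}{32}.
Check: d/ds[\frac{5 s^{4}}{8} + \frac{5 s^{3}}{3} + \frac{305 s^{2}}{72} + \frac{25 s}{6} + \frac{93}{32}] = \frac{5 s^{3}}{2} + 5 s^{2} + \frac{305 s}{36} + \frac{25}{6} = G'(s).

G(s) = \frac{5 s^{4}}{8} + \frac{5 s^{3}}{3} + \frac{305 s^{2}}{72} + \frac{25 s}{6} + \frac{93}{32}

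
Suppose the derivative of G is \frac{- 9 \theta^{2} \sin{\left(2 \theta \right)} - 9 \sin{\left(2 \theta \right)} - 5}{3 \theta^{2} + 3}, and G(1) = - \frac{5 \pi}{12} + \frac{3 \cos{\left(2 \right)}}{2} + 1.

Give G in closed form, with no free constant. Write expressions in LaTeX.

For G(\theta) to be correct, d/d\theta[G] must agree with the stated G'(\theta) identically.
A general antiderivative is \frac{3 \cos{\left(2 \theta \right)}}{2} - \frac{5 \operatorname{atan}{\left(\theta \right)}}{3} + C.
The condition gives C = - \frac{5 \pi}{12} + \frac{3 \cos{\left(2 \right)}}{2} + 1 - (- \frac{5 \pi}{12} + \frac{3 \cos{\left(2 \right)}}{2}) = 1.
So G(\theta) = \frac{3 \cos{\left(2 \theta \right)}}{2} - \frac{5 \operatorname{atan}{\left(\theta \right)}}{3} + 1.
Check: d/d\theta[\frac{3 \cos{\left(2 \theta \right)}}{2} - \frac{5 \operatorname{atan}{\left(\theta \right)}}{3} + 1] = \frac{- 9 \theta^{2} \sin{\left(2 \theta \right)} - 9 \sin{\left(2 \theta \right)} - 5}{3 \theta^{2} + 3} = G'(\theta).

G(\theta) = \frac{3 \cos{\left(2 \theta \right)}}{2} - \frac{5 \operatorname{atan}{\left(\theta \right)}}{3} + 1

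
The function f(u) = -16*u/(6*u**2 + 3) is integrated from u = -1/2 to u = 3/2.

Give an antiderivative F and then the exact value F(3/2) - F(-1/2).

f matches the chain-rule pattern g'(h)*h' with inner function h(u) = 2*u**2 + 1; substituting w = h(u) collapses the integral.
F(u) = -4*log(2*u**2 + 1)/3 is an antiderivative of f.
Check: d/du[-4*log(2*u**2 + 1)/3] = -16*u/(6*u**2 + 3) = f(u).
F(3/2) = -4*log(11/2)/3; F(-1/2) = -4*log(3/2)/3.
Integral = F(3/2) - F(-1/2) = -4*log(11/2)/3 + 4*log(3/2)/3.

Antiderivative: F(u) = -4*log(2*u**2 + 1)/3; value = -4*log(11/2)/3 + 4*log(3/2)/3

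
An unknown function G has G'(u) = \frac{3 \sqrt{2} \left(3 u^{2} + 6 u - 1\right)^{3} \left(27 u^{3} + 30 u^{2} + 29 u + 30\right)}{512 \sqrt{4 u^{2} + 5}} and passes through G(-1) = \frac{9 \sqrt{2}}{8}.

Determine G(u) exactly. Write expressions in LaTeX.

G(u) = \frac{3 \sqrt{2} \sqrt{4 u^{2} + 5} \left(3 u^{2} + 6 u - 1\right)^{4}}{2048}

G'(u) has the shape v'r + vr' for v = \frac{3 \sqrt{2 u^{2} + \frac{5}{2}}}{4} and r = \left(\frac{3 u^{2}}{4} + \frac{3 u}{2} - \frac{1}{4}\right)^{4} — it is the derivative of the product v*r.
A general antiderivative is \frac{3 \sqrt{2 u^{2} + \frac{5}{2}} \left(\frac{3 u^{2}}{4} + \frac{3 u}{2} - \frac{1}{4}\right)^{4}}{4} + C.
The condition gives C = \frac{9 \sqrt{2}}{8} - (\frac{9 \sqrt{2}}{8}) = 0.
So G(u) = \frac{3 \sqrt{2} \sqrt{4 u^{2} + 5} \left(3 u^{2} + 6 u - 1\right)^{4}}{2048}.
Check: d/du[\frac{3 \sqrt{2} \sqrt{4 u^{2} + 5} \left(3 u^{2} + 6 u - 1\right)^{4}}{2048}] = \frac{2187 \sqrt{2} u^{9} + 15552 \sqrt{2} u^{8} + 40986 \sqrt{2} u^{7} + 52002 \sqrt{2} u^{6} + 42120 \sqrt{2} u^{5} + 28674 \sqrt{2} u^{4} + 2646 \sqrt{2} u^{3} - 7434 \sqrt{2} u^{2} + 1533 \sqrt{2} u - 90 \sqrt{2}}{512 \sqrt{4 u^{2} + 5}}, which equals G'(u).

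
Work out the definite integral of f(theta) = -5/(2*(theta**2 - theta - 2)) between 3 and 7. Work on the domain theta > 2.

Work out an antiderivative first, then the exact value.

Factor the denominator (2*(theta - 2)*(theta + 1)) and decompose: f = 5/(6*(theta + 1)) - 5/(6*(theta - 2)); each piece integrates to a log, atan, or power term.
F(theta) = -5*log(theta - 2)/6 + 5*log(theta + 1)/6 is an antiderivative of f.
Check: d/dtheta[-5*log(theta - 2)/6 + 5*log(theta + 1)/6] = -5/(2*theta**2 - 2*theta - 4), which equals f(theta).
F(7) = -5*log(5)/6 + 5*log(8)/6; F(3) = 5*log(4)/6.
Integral = F(7) - F(3) = -5*log(5)/6 - 5*log(4)/6 + 5*log(8)/6.

Antiderivative: F(theta) = -5*log(theta - 2)/6 + 5*log(theta + 1)/6; value = -5*log(5)/6 - 5*log(4)/6 + 5*log(8)/6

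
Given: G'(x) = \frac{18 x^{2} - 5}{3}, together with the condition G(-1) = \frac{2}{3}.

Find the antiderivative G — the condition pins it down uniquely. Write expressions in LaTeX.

G(x) = 2 x^{3} - \frac{5 x}{3} + 1

Any candidate G(x) must reproduce the stated G'(x) exactly.
A general antiderivative is 2 x^{3} - \frac{5 x}{3} + C.
The condition gives C = \frac{2}{3} - (- \frac{1}{3}) = 1.
So G(x) = 2 x^{3} - \frac{5 x}{3} + 1.
Check: d/dx[2 x^{3} - \frac{5 x}{3} + 1] = 6 x^{2} - \frac{5}{3}, which equals G'(x).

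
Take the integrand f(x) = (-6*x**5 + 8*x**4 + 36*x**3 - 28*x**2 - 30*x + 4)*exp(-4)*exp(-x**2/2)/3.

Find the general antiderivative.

Recognize the product-rule pattern: f = u'v + uv' with u = 2*x**4 - 8*x**3/3 - 4*x**2 + 4*x/3 + 2, v = exp(-x**2/2 - 4), so integration by parts undoes it.
Check: d/dx[2*x**4*exp(-4)*exp(-x**2/2) - 8*x**3*exp(-4)*exp(-x**2/2)/3 - 4*x**2*exp(-4)*exp(-x**2/2) + 4*x*exp(-4)*exp(-x**2/2)/3 + 2*exp(-4)*exp(-x**2/2)] = (-6*x**5 + 8*x**4 + 36*x**3 - 28*x**2 - 30*x + 4)*exp(-4)*exp(-x**2/2)/3 = f(x).

F(x) = 2*x**4*exp(-4)*exp(-x**2/2) - 8*x**3*exp(-4)*exp(-x**2/2)/3 - 4*x**2*exp(-4)*exp(-x**2/2) + 4*x*exp(-4)*exp(-x**2/2)/3 + 2*exp(-4)*exp(-x**2/2) + C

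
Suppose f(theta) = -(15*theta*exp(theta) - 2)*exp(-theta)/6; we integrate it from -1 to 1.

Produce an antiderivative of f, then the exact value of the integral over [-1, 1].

Antiderivative: F(theta) = (-15*theta**2*exp(theta) - 4)*exp(-theta)/12; value = -exp(-1)/3 + exp(1)/3

For F(theta) to be correct the identity F'(theta) - f(theta) = 0 must hold.
F(theta) = (-15*theta**2*exp(theta) - 4)*exp(-theta)/12 is an antiderivative of f.
Check: d/dtheta[(-15*theta**2*exp(theta) - 4)*exp(-theta)/12] = (-15*theta*exp(theta) + 2)*exp(-theta)/6, which equals f(theta).
F(1) = -5/4 - exp(-1)/3; F(-1) = -5/4 - exp(1)/3.
Integral = F(1) - F(-1) = -exp(-1)/3 + exp(1)/3.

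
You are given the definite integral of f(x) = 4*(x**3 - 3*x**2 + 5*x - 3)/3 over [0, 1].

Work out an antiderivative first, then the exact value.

Antiderivative: F(x) = (-x**2 + 2*x - 3)**2/3; value = -5/3

f matches the chain-rule pattern g'(h)*h' with inner function h(x) = -x**2 + 2*x - 3; substituting u = h(x) collapses the integral.
F(x) = (-x**2 + 2*x - 3)**2/3 is an antiderivative of f.
Check: d/dx[(-x**2 + 2*x - 3)**2/3] = 4*x**3/3 - 4*x**2 + 20*x/3 - 4, which equals f(x).
F(1) = 4/3; F(0) = 3.
Integral = F(1) - F(0) = -5/3.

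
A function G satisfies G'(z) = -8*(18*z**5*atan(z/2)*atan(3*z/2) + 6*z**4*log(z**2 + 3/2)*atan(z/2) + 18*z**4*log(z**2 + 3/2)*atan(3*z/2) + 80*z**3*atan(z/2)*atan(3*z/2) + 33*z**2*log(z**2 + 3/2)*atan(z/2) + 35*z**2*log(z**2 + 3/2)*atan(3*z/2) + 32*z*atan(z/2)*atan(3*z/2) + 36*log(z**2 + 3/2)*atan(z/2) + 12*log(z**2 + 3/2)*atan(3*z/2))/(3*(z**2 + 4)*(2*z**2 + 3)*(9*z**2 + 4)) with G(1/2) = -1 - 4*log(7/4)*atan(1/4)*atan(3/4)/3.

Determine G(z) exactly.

Check a candidate G(z) by differentiating: d/dz[G] must match the given G'(z).
A general antiderivative is -4*log(z**2 + 3/2)*atan(z/2)*atan(3*z/2)/3 + C.
The condition gives C = -1 - 4*log(7/4)*atan(1/4)*atan(3/4)/3 - (-4*log(7/4)*atan(1/4)*atan(3/4)/3) = -1.
So G(z) = -(4*log(z**2 + 3/2)*atan(z/2)*atan(3*z/2) + 3)/3.
Check: d/dz[-(4*log(z**2 + 3/2)*atan(z/2)*atan(3*z/2) + 3)/3] = (-144*z**5*atan(z/2)*atan(3*z/2) - 48*z**4*log(z**2 + 3/2)*atan(z/2) - 144*z**4*log(z**2 + 3/2)*atan(3*z/2) - 640*z**3*atan(z/2)*atan(3*z/2) - 264*z**2*log(z**2 + 3/2)*atan(z/2) - 280*z**2*log(z**2 + 3/2)*atan(3*z/2) - 256*z*atan(z/2)*atan(3*z/2) - 288*log(z**2 + 3/2)*atan(z/2) - 96*log(z**2 + 3/2)*atan(3*z/2))/(54*z**6 + 321*z**4 + 456*z**2 + 144), which equals G'(z).

G(z) = -(4*log(z**2 + 3/2)*atan(z/2)*atan(3*z/2) + 3)/3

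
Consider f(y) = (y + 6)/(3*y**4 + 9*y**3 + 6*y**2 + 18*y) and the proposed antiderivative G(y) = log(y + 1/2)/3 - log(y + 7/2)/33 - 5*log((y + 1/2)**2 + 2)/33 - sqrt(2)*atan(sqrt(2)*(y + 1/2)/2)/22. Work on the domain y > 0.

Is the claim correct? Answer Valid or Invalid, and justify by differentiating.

d/dy[G] = (16*y + 104)/(48*y**4 + 240*y**3 + 384*y**2 + 516*y + 189)
d/dy[G] - f(y) = (-8*y**4 - 88*y**3 - 212*y**2 - 157*y - 126)/(16*y**8 + 128*y**7 + 400*y**6 + 812*y**5 + 1315*y**4 + 1301*y**3 + 1158*y**2 + 378*y) != 0.

Invalid: d/dy[G] - f = (-8*y**4 - 88*y**3 - 212*y**2 - 157*y - 126)/(16*y**8 + 128*y**7 + 400*y**6 + 812*y**5 + 1315*y**4 + 1301*y**3 + 1158*y**2 + 378*y), which is not 0.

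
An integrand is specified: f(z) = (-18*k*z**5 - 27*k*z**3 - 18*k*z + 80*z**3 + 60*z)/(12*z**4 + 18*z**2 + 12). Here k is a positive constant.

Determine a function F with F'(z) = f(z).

Since d/dz undoes antidifferentiation here, F'(z) = f(z) is required of F(z).
Check: d/dz[-3*k*z**2/4 + 5*log(z**4 + 3*z**2/2 + 1)/3] = (-18*k*z**5 - 27*k*z**3 - 18*k*z + 80*z**3 + 60*z)/(12*z**4 + 18*z**2 + 12) = f(z).

An antiderivative is F(z) = -3*k*z**2/4 + 5*log(z**4 + 3*z**2/2 + 1)/3.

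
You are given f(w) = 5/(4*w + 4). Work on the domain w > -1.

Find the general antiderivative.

Recover f(w) by differentiating a candidate F(w); any mismatch rules it out.
Check: d/dw[5*log(w + 1)/4] = 5/(4*w + 4) = f(w).

F(w) = 5*log(w + 1)/4 + C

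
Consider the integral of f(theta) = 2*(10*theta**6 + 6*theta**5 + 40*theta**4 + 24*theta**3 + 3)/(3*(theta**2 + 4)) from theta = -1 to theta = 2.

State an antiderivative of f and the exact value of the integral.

Antiderivative: F(theta) = (4*theta**5 + 3*theta**4 + 3*atan(theta/2))/3; value = atan(1/2) + pi/4 + 59

An antiderivative F(theta) passes only if d/dtheta[F] lands on f(theta) exactly.
F(theta) = (4*theta**5 + 3*theta**4 + 3*atan(theta/2))/3 is an antiderivative of f.
Check: d/dtheta[(4*theta**5 + 3*theta**4 + 3*atan(theta/2))/3] = (20*theta**6 + 12*theta**5 + 80*theta**4 + 48*theta**3 + 6)/(3*theta**2 + 12), which equals f(theta).
F(2) = pi/4 + 176/3; F(-1) = -atan(1/2) - 1/3.
Integral = F(2) - F(-1) = atan(1/2) + pi/4 + 59.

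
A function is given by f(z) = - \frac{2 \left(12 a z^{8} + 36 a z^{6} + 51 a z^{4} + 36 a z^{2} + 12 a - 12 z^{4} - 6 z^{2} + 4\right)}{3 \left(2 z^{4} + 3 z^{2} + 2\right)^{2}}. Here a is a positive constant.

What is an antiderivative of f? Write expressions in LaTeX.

An antiderivative is F(z) = - 2 a z - \frac{2 z}{3 \left(z^{4} + \frac{3 z^{2}}{2} + 1\right)}.

Recover f(z) by differentiating a candidate F(z); any mismatch rules it out.
Check: d/dz[- 2 a z - \frac{2 z}{3 \left(z^{4} + \frac{3 z^{2}}{2} + 1\right)}] = \frac{- 24 a z^{8} - 72 a z^{6} - 102 a z^{4} - 72 a z^{2} - 24 a + 24 z^{4} + 12 z^{2} - 8}{12 z^{8} + 36 z^{6} + 51 z^{4} + 36 z^{2} + 12}, which equals f(z).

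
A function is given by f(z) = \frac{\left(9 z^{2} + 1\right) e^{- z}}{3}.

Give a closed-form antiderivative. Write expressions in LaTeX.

f has the shape u'v + uv' for u = - 3 z^{2} - 6 z - \frac{19}{3} and v = e^{- z} — it is the derivative of the product u*v.
Check: d/dz[\frac{\left(- 9 z^{2} - 18 z - 19\right) e^{- z}}{3}] = \frac{\left(9 z^{2} + 1\right) e^{- z}}{3} = f(z).

An antiderivative is F(z) = \frac{\left(- 9 z^{2} - 18 z - 19\right) e^{- z}}{3}.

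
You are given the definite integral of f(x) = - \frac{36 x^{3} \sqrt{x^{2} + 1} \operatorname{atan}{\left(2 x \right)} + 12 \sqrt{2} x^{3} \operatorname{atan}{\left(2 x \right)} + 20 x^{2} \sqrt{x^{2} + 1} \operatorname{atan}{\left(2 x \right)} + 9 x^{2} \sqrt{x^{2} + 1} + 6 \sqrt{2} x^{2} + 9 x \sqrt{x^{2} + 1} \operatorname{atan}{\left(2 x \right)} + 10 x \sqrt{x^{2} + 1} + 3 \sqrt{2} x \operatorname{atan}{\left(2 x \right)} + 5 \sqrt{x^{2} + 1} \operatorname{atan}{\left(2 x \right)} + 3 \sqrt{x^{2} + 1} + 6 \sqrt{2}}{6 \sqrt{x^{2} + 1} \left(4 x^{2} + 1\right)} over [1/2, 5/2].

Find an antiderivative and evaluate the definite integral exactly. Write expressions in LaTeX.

Antiderivative: F(x) = - \frac{3 x^{2} \operatorname{atan}{\left(2 x \right)}}{4} - \frac{5 x \operatorname{atan}{\left(2 x \right)}}{6} - \frac{\sqrt{2 x^{2} + 2} \operatorname{atan}{\left(2 x \right)}}{2} - \frac{\operatorname{atan}{\left(2 x \right)}}{4}; value = - \frac{337 \operatorname{atan}{\left(5 \right)}}{48} - \frac{\sqrt{58} \operatorname{atan}{\left(5 \right)}}{4} + \frac{\sqrt{10} \pi}{16} + \frac{41 \pi}{192}

Recognize the product-rule pattern: f = u'v + uv' with u = - \frac{3 x^{2}}{4} - \frac{5 x}{6} - \frac{\sqrt{2 x^{2} + 2}}{2} - \frac{1}{4}, v = \operatorname{atan}{\left(2 x \right)}, so integration by parts undoes it.
F(x) = - \frac{3 x^{2} \operatorname{atan}{\left(2 x \right)}}{4} - \frac{5 x \operatorname{atan}{\left(2 x \right)}}{6} - \frac{\sqrt{2 x^{2} + 2} \operatorname{atan}{\left(2 x \right)}}{2} - \frac{\operatorname{atan}{\left(2 x \right)}}{4} is an antiderivative of f.
Check: d/dx[- \frac{3 x^{2} \operatorname{atan}{\left(2 x \right)}}{4} - \frac{5 x \operatorname{atan}{\left(2 x \right)}}{6} - \frac{\sqrt{2 x^{2} + 2} \operatorname{atan}{\left(2 x \right)}}{2} - \frac{\operatorname{atan}{\left(2 x \right)}}{4}] = \frac{- 36 x^{3} \sqrt{x^{2} + 1} \operatorname{atan}{\left(2 x \right)} - 12 \sqrt{2} x^{3} \operatorname{atan}{\left(2 x \right)} - 20 x^{2} \sqrt{x^{2} + 1} \operatorname{atan}{\left(2 x \right)} - 9 x^{2} \sqrt{x^{2} + 1} - 6 \sqrt{2} x^{2} - 9 x \sqrt{x^{2} + 1} \operatorname{atan}{\left(2 x \right)} - 10 x \sqrt{x^{2} + 1} - 3 \sqrt{2} x \operatorname{atan}{\left(2 x \right)} - 5 \sqrt{x^{2} + 1} \operatorname{atan}{\left(2 x \right)} - 3 \sqrt{x^{2} + 1} - 6 \sqrt{2}}{24 x^{2} \sqrt{x^{2} + 1} + 6 \sqrt{x^{2} + 1}}, which equals f(x).
F(5/2) = - \frac{337 \operatorname{atan}{\left(5 \right)}}{48} - \frac{\sqrt{58} \operatorname{atan}{\left(5 \right)}}{4}; F(1/2) = - \frac{41 \pi}{192} - \frac{\sqrt{10} \pi}{16}.
Integral = F(5/2) - F(1/2) = - \frac{337 \operatorname{atan}{\left(5 \right)}}{48} - \frac{\sqrt{58} \operatorname{atan}{\left(5 \right)}}{4} + \frac{\sqrt{10} \pi}{16} + \frac{41 \pi}{192}.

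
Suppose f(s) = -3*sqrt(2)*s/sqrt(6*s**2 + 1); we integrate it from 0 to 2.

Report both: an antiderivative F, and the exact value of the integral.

f matches the chain-rule pattern g'(h)*h' with inner function h(s) = 3*s**2 + 1/2; substituting u = h(s) collapses the integral.
F(s) = -sqrt(2)*sqrt(6*s**2 + 1)/2 is an antiderivative of f.
Check: d/ds[-sqrt(2)*sqrt(6*s**2 + 1)/2] = -3*sqrt(2)*s/sqrt(6*s**2 + 1) = f(s).
F(2) = -5*sqrt(2)/2; F(0) = -sqrt(2)/2.
Integral = F(2) - F(0) = -2*sqrt(2).

Antiderivative: F(s) = -sqrt(2)*sqrt(6*s**2 + 1)/2; value = -2*sqrt(2)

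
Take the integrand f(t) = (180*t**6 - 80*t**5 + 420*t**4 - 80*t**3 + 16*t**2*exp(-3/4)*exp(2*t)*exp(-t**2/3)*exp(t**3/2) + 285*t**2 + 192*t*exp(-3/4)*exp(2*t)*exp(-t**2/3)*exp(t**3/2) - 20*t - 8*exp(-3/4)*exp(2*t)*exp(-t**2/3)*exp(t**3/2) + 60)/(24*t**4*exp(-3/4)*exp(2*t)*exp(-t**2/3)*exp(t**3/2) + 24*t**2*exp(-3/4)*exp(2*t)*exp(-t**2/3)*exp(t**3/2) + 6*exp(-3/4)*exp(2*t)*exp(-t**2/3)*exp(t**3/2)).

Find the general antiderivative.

F(t) = -2*t/(3*t**2 + 3/2) - 5*exp(3/4)*exp(-2*t)*exp(t**2/3)*exp(-t**3/2) - 4/(t**2 + 1/2) + C

A first test for any F(t): its t-derivative must equal f(t) identically.
Check: d/dt[-2*t/(3*t**2 + 3/2) - 5*exp(3/4)*exp(-2*t)*exp(t**2/3)*exp(-t**3/2) - 4/(t**2 + 1/2)] = (180*t**6*exp(3/4)*exp(t**2/3) - 80*t**5*exp(3/4)*exp(t**2/3) + 420*t**4*exp(3/4)*exp(t**2/3) - 80*t**3*exp(3/4)*exp(t**2/3) + 16*t**2*exp(2*t)*exp(t**3/2) + 285*t**2*exp(3/4)*exp(t**2/3) + 192*t*exp(2*t)*exp(t**3/2) - 20*t*exp(3/4)*exp(t**2/3) - 8*exp(2*t)*exp(t**3/2) + 60*exp(3/4)*exp(t**2/3))/(24*t**4*exp(2*t)*exp(t**3/2) + 24*t**2*exp(2*t)*exp(t**3/2) + 6*exp(2*t)*exp(t**3/2)), which equals f(t).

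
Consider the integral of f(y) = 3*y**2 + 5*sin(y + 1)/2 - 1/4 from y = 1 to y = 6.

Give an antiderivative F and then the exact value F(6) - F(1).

Antiderivative: F(y) = (4*y**3 - y - 10*cos(y + 1))/4; value = -5*cos(7)/2 + 5*cos(2)/2 + 855/4

The integrand splits into summands that can be handled one at a time.
F(y) = (4*y**3 - y - 10*cos(y + 1))/4 is an antiderivative of f.
Check: d/dy[(4*y**3 - y - 10*cos(y + 1))/4] = 3*y**2 + 5*sin(y + 1)/2 - 1/4 = f(y).
F(6) = 429/2 - 5*cos(7)/2; F(1) = 3/4 - 5*cos(2)/2.
Integral = F(6) - F(1) = -5*cos(7)/2 + 5*cos(2)/2 + 855/4.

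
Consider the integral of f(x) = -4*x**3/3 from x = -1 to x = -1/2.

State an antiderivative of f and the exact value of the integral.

Whatever form F(x) takes, F'(x) = f(x) is non-negotiable.
F(x) = -x**4/3 is an antiderivative of f.
Check: d/dx[-x**4/3] = -4*x**3/3 = f(x).
F(-1/2) = -1/48; F(-1) = -1/3.
Integral = F(-1/2) - F(-1) = 5/16.

Antiderivative: F(x) = -x**4/3; value = 5/16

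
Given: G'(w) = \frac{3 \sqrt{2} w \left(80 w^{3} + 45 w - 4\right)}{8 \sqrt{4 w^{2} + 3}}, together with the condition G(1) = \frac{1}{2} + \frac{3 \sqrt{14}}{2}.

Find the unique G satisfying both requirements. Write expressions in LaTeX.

G(w) = \frac{\sqrt{2} \left(15 w^{3} \sqrt{4 w^{2} + 3} - 3 \sqrt{4 w^{2} + 3} + 2 \sqrt{2}\right)}{8}

G'(w) has the shape u'v + uv' for u = \frac{3 \sqrt{2 w^{2} + \frac{3}{2}}}{4} and v = 5 w^{3} - 1 — it is the derivative of the product u*v.
A general antiderivative is \frac{3 \sqrt{2 w^{2} + \frac{3}{2}} \left(5 w^{3} - 1\right)}{4} + C.
The condition gives C = \frac{1}{2} + \frac{3 \sqrt{14}}{2} - (\frac{3 \sqrt{14}}{2}) = \frac{1}{2}.
So G(w) = \frac{\sqrt{2} \left(15 w^{3} \sqrt{4 w^{2} + 3} - 3 \sqrt{4 w^{2} + 3} + 2 \sqrt{2}\right)}{8}.
Check: d/dw[\frac{\sqrt{2} \left(15 w^{3} \sqrt{4 w^{2} + 3} - 3 \sqrt{4 w^{2} + 3} + 2 \sqrt{2}\right)}{8}] = \frac{240 \sqrt{2} w^{4} + 135 \sqrt{2} w^{2} - 12 \sqrt{2} w}{8 \sqrt{4 w^{2} + 3}}, which equals G'(w).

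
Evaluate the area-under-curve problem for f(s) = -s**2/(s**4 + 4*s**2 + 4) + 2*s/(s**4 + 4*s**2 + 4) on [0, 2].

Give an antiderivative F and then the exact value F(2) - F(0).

The integrand splits into summands that can be handled one at a time.
F(s) = (2*s - sqrt(2)*(s**2 + 2)*atan(sqrt(2)*s/2) - 4)/(4*(s**2 + 2)) is an antiderivative of f.
Check: d/ds[(2*s - sqrt(2)*(s**2 + 2)*atan(sqrt(2)*s/2) - 4)/(4*(s**2 + 2))] = (-s**2 + 2*s)/(s**4 + 4*s**2 + 4), which equals f(s).
F(2) = -sqrt(2)*atan(sqrt(2))/4; F(0) = -1/2.
Integral = F(2) - F(0) = -sqrt(2)*atan(sqrt(2))/4 + 1/2.

Antiderivative: F(s) = (2*s - sqrt(2)*(s**2 + 2)*atan(sqrt(2)*s/2) - 4)/(4*(s**2 + 2)); value = -sqrt(2)*atan(sqrt(2))/4 + 1/2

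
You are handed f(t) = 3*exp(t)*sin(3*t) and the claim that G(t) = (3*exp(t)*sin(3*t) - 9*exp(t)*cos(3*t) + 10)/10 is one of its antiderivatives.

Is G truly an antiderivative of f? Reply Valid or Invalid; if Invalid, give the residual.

d/dt[G] = 3*exp(t)*sin(3*t)
This equals f(t) exactly, so the claim holds.

Valid - differentiating G returns exactly f.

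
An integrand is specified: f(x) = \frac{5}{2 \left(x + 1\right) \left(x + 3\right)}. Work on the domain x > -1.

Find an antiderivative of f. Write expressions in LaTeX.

An antiderivative is F(x) = \frac{5 \log{\left(x + 1 \right)}}{4} - \frac{5 \log{\left(x + 3 \right)}}{4}.

The denominator factors as 2 \left(x + 1\right) \left(x + 3\right); partial fractions split f into directly integrable pieces: - \frac{5}{4 \left(x + 3\right)} + \frac{5}{4 \left(x + 1\right)}.
Check: d/dx[\frac{5 \log{\left(x + 1 \right)}}{4} - \frac{5 \log{\left(x + 3 \right)}}{4}] = \frac{5}{2 x^{2} + 8 x + 6}, which equals f(x).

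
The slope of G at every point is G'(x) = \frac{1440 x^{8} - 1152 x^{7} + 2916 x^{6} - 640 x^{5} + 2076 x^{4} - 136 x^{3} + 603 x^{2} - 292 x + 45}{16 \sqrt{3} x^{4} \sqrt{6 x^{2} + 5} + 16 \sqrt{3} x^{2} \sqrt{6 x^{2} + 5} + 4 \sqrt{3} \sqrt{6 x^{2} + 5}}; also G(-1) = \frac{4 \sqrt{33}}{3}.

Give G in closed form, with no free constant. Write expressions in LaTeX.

G(x) = - \frac{\sqrt{3} \sqrt{6 x^{2} + 5} \left(- 15 x^{3} \left(2 x^{2} + 1\right) + 16 x^{2} \left(2 x^{2} + 1\right) - 96 x^{2} - 12 x \left(2 x^{2} + 1\right) + 3 x - 78\right)}{12 \left(2 x^{2} + 1\right)}

Recognize the product-rule pattern: G'(x) = u'v + uv' with u = - 3 \sqrt{2 x^{2} + \frac{5}{3}}, v = - \frac{5 x^{3}}{4} + \frac{4 x^{2}}{3} - x + \frac{\frac{x}{2} - 5}{4 x^{2} + 2} - 4, so integration by parts undoes it.
A general antiderivative is - 3 \sqrt{2 x^{2} + \frac{5}{3}} \left(- \frac{5 x^{3}}{4} + \frac{4 x^{2}}{3} - x + \frac{\frac{x}{2} - 5}{4 x^{2} + 2} - 4\right) + C.
The condition gives C = \frac{4 \sqrt{33}}{3} - (\frac{4 \sqrt{33}}{3}) = 0.
So G(x) = - \frac{\sqrt{3} \sqrt{6 x^{2} + 5} \left(- 15 x^{3} \left(2 x^{2} + 1\right) + 16 x^{2} \left(2 x^{2} + 1\right) - 96 x^{2} - 12 x \left(2 x^{2} + 1\right) + 3 x - 78\right)}{12 \left(2 x^{2} + 1\right)}.
Check: d/dx[- \frac{\sqrt{3} \sqrt{6 x^{2} + 5} \left(- 15 x^{3} \left(2 x^{2} + 1\right) + 16 x^{2} \left(2 x^{2} + 1\right) - 96 x^{2} - 12 x \left(2 x^{2} + 1\right) + 3 x - 78\right)}{12 \left(2 x^{2} + 1\right)}] = \frac{1440 \sqrt{3} x^{8} - 1152 \sqrt{3} x^{7} + 2916 \sqrt{3} x^{6} - 640 \sqrt{3} x^{5} + 2076 \sqrt{3} x^{4} - 136 \sqrt{3} x^{3} + 603 \sqrt{3} x^{2} - 292 \sqrt{3} x + 45 \sqrt{3}}{48 x^{4} \sqrt{6 x^{2} + 5} + 48 x^{2} \sqrt{6 x^{2} + 5} + 12 \sqrt{6 x^{2} + 5}}, which equals G'(x).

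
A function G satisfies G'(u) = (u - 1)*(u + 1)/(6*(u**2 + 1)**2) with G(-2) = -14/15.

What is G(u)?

Recognize the product-rule pattern: G'(u) = v'r + vr' with v = -u/2, r = 1/(3*u**2 + 3), so integration by parts undoes it.
A general antiderivative is -u/(2*(3*u**2 + 3)) + C.
The condition gives C = -14/15 - (1/15) = -1.
So G(u) = (-6*u**2 - u - 6)/(6*(u**2 + 1)).
Check: d/du[(-6*u**2 - u - 6)/(6*(u**2 + 1))] = (u**2 - 1)/(6*u**4 + 12*u**2 + 6), which equals G'(u).

G(u) = (-6*u**2 - u - 6)/(6*(u**2 + 1))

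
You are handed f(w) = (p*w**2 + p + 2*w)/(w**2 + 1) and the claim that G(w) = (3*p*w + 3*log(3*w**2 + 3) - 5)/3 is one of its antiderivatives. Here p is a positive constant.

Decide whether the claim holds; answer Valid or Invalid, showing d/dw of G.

d/dw[G] = (p*w**2 + p + 2*w)/(w**2 + 1)
This equals f(w) exactly, so the claim holds.

Valid - differentiating G returns exactly f.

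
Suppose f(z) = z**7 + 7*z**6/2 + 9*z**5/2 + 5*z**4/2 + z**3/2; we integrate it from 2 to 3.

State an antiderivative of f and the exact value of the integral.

f matches the chain-rule pattern g'(h)*h' with inner function h(z) = z**2/2 + z/2; substituting u = h(z) collapses the integral.
F(z) = z**8/8 + z**7/2 + 3*z**6/4 + z**5/2 + z**4/8 is an antiderivative of f.
Check: d/dz[z**8/8 + z**7/2 + 3*z**6/4 + z**5/2 + z**4/8] = z**7 + 7*z**6/2 + 9*z**5/2 + 5*z**4/2 + z**3/2 = f(z).
F(3) = 2592; F(2) = 162.
Integral = F(3) - F(2) = 2430.

Antiderivative: F(z) = z**8/8 + z**7/2 + 3*z**6/4 + z**5/2 + z**4/8; value = 2430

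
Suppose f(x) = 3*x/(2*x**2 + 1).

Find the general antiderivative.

F(x) = 3*log(4*x**2 + 2)/4 + C

The substitution u = 4*x**2 + 2 works: f is exactly (dF/du)*(du/dx) for that inner function.
Check: d/dx[3*log(4*x**2 + 2)/4] = 3*x/(2*x**2 + 1) = f(x).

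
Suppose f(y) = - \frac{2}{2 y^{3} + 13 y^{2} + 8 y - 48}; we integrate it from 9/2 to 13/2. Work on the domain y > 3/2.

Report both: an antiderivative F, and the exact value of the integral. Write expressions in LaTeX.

The denominator factors as \left(y + 4\right)^{2} \left(2 y - 3\right); partial fractions split f into directly integrable pieces: - \frac{8}{121 \left(2 y - 3\right)} + \frac{4}{121 \left(y + 4\right)} + \frac{2}{11 \left(y + 4\right)^{2}}.
F(y) = \frac{2 \left(- 2 y \log{\left(y - \frac{3}{2} \right)} + 2 y \log{\left(y + 4 \right)} - 8 \log{\left(y - \frac{3}{2} \right)} + 8 \log{\left(y + 4 \right)} - 11\right)}{121 \left(y + 4\right)} is an antiderivative of f.
Check: d/dy[\frac{2 \left(- 2 y \log{\left(y - \frac{3}{2} \right)} + 2 y \log{\left(y + 4 \right)} - 8 \log{\left(y - \frac{3}{2} \right)} + 8 \log{\left(y + 4 \right)} - 11\right)}{121 \left(y + 4\right)}] = - \frac{2}{2 y^{3} + 13 y^{2} + 8 y - 48} = f(y).
F(13/2) = - \frac{4 \log{\left(5 \right)}}{121} - \frac{4}{231} + \frac{4 \log{\left(\frac{21}{2} \right)}}{121}; F(9/2) = - \frac{4 \log{\left(3 \right)}}{121} - \frac{4}{187} + \frac{4 \log{\left(\frac{17}{2} \right)}}{121}.
Integral = F(13/2) - F(9/2) = - \frac{4 \log{\left(\frac{17}{2} \right)}}{121} - \frac{4 \log{\left(5 \right)}}{121} + \frac{16}{3927} + \frac{4 \log{\left(3 \right)}}{121} + \frac{4 \log{\left(\frac{21}{2} \right)}}{121}.

Antiderivative: F(y) = \frac{2 \left(- 2 y \log{\left(y - \frac{3}{2} \right)} + 2 y \log{\left(y + 4 \right)} - 8 \log{\left(y - \frac{3}{2} \right)} + 8 \log{\left(y + 4 \right)} - 11\right)}{121 \left(y + 4\right)}; value = - \frac{4 \log{\left(\frac{17}{2} \right)}}{121} - \frac{4 \log{\left(5 \right)}}{121} + \frac{16}{3927} + \frac{4 \log{\left(3 \right)}}{121} + \frac{4 \log{\left(\frac{21}{2} \right)}}{121}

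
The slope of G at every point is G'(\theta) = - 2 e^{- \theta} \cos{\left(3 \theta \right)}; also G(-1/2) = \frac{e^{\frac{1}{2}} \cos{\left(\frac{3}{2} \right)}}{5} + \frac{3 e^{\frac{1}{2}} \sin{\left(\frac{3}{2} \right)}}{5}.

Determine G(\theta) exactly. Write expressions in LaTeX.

Any candidate G(\theta) must reproduce the stated G'(\theta) exactly.
A general antiderivative is - \frac{3 e^{- \theta} \sin{\left(3 \theta \right)}}{5} + \frac{e^{- \theta} \cos{\left(3 \theta \right)}}{5} + C.
The condition gives C = \frac{e^{\frac{1}{2}} \cos{\left(\frac{3}{2} \right)}}{5} + \frac{3 e^{\frac{1}{2}} \sin{\left(\frac{3}{2} \right)}}{5} - (\frac{e^{\frac{1}{2}} \cos{\left(\frac{3}{2} \right)}}{5} + \frac{3 e^{\frac{1}{2}} \sin{\left(\frac{3}{2} \right)}}{5}) = 0.
So G(\theta) = - \frac{3 e^{- \theta} \sin{\left(3 \theta \right)}}{5} + \frac{e^{- \theta} \cos{\left(3 \theta \right)}}{5}.
Check: d/d\theta[- \frac{3 e^{- \theta} \sin{\left(3 \theta \right)}}{5} + \frac{e^{- \theta} \cos{\left(3 \theta \right)}}{5}] = - 2 e^{- \theta} \cos{\left(3 \theta \right)} = G'(\theta).

G(\theta) = - \frac{3 e^{- \theta} \sin{\left(3 \theta \right)}}{5} + \frac{e^{- \theta} \cos{\left(3 \theta \right)}}{5}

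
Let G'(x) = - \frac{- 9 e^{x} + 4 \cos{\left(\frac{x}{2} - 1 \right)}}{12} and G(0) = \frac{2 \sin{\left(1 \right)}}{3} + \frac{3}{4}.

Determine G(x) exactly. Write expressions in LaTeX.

For G(x) to be correct, d/dx[G] must agree with the stated G'(x) identically.
A general antiderivative is \frac{3 e^{x}}{4} - \frac{2 \sin{\left(\frac{x}{2} - 1 \right)}}{3} + C.
The condition gives C = \frac{2 \sin{\left(1 \right)}}{3} + \frac{3}{4} - (\frac{2 \sin{\left(1 \right)}}{3} + \frac{3}{4}) = 0.
So G(x) = \frac{9 e^{x} - 8 \sin{\left(\frac{x}{2} - 1 \right)}}{12}.
Check: d/dx[\frac{9 e^{x} - 8 \sin{\left(\frac{x}{2} - 1 \right)}}{12}] = \frac{3 e^{x}}{4} - \frac{\cos{\left(\frac{x}{2} - 1 \right)}}{3}, which equals G'(x).

G(x) = \frac{9 e^{x} - 8 \sin{\left(\frac{x}{2} - 1 \right)}}{12}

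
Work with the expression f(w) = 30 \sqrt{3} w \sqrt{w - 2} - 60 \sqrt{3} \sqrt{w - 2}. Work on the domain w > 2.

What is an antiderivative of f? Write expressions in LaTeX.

An antiderivative is F(w) = 12 w^{2} \sqrt{3 w - 6} - 48 w \sqrt{3 w - 6} + 48 \sqrt{3 w - 6}.

The integrand splits into summands that can be handled one at a time.
Check: d/dw[12 w^{2} \sqrt{3 w - 6} - 48 w \sqrt{3 w - 6} + 48 \sqrt{3 w - 6}] = \frac{30 \sqrt{3} w^{2} - 120 \sqrt{3} w + 120 \sqrt{3}}{\sqrt{w - 2}}, which equals f(w).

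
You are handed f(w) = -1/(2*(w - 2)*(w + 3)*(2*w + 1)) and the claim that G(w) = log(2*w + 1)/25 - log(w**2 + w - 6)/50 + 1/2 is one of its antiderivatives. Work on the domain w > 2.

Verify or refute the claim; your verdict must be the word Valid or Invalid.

d/dw[G] = -1/(4*w**3 + 6*w**2 - 22*w - 12)
This equals f(w) exactly, so the claim holds.

Valid - differentiating G returns exactly f.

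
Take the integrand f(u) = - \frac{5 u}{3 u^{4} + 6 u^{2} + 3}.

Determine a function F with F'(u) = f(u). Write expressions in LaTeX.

An antiderivative is F(u) = \frac{5}{6 \left(u^{2} + 1\right)}.

The substitution w = 2 u^{2} + 2 works: f is exactly (dF/dw)*(dw/du) for that inner function.
Check: d/du[\frac{5}{6 \left(u^{2} + 1\right)}] = - \frac{5 u}{3 u^{4} + 6 u^{2} + 3} = f(u).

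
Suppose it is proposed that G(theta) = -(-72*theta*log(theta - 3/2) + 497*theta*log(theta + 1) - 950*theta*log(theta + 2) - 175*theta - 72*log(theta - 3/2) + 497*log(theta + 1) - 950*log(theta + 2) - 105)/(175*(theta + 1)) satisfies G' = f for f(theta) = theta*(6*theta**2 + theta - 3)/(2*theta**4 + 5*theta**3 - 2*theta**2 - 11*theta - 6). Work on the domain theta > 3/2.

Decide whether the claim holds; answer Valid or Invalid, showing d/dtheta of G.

d/dtheta[G] = (6*theta**3 + theta**2 - 3*theta)/(2*theta**4 + 5*theta**3 - 2*theta**2 - 11*theta - 6)
This equals f(theta) exactly, so the claim holds.

Valid. The derivative of G reproduces f.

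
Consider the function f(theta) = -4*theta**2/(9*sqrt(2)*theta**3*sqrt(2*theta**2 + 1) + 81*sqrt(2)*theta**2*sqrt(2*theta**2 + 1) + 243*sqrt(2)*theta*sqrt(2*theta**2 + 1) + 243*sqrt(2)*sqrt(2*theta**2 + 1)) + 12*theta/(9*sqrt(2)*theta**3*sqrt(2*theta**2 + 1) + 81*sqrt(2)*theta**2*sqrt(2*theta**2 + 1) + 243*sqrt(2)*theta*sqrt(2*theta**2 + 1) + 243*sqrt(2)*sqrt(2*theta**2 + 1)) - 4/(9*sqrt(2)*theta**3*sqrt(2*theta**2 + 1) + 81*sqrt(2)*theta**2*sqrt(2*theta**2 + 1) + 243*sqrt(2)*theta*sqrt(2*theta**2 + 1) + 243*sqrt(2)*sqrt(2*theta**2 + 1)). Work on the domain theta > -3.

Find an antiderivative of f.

f has the shape u'v + uv' for u = 8*sqrt(theta**2 + 1/2)/9 and v = (2*theta + 6)**(-2) — it is the derivative of the product u*v.
Check: d/dtheta[8*sqrt(theta**2 + 1/2)/(9*(2*theta + 6)**2)] = (-4*theta**2 + 12*theta - 4)/(9*sqrt(2)*theta**3*sqrt(2*theta**2 + 1) + 81*sqrt(2)*theta**2*sqrt(2*theta**2 + 1) + 243*sqrt(2)*theta*sqrt(2*theta**2 + 1) + 243*sqrt(2)*sqrt(2*theta**2 + 1)), which equals f(theta).

An antiderivative is F(theta) = 8*sqrt(theta**2 + 1/2)/(9*(2*theta + 6)**2).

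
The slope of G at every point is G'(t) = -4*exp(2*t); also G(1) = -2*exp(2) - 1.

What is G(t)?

Since d/dt undoes antidifferentiation here, G(t) must give back the stated G'(t).
A general antiderivative is -2*exp(2*t) + C.
The condition gives C = -2*exp(2) - 1 - (-2*exp(2)) = -1.
So G(t) = -2*exp(2*t) - 1.
Check: d/dt[-2*exp(2*t) - 1] = -4*exp(2*t) = G'(t).

G(t) = -2*exp(2*t) - 1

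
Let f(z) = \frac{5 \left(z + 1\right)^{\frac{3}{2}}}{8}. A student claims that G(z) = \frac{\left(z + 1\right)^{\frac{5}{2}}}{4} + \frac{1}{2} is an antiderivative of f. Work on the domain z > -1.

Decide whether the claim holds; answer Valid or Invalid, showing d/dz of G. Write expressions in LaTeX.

d/dz[G] = \frac{5 z \sqrt{z + 1}}{8} + \frac{5 \sqrt{z + 1}}{8}
This equals f(z) exactly, so the claim holds.

Valid: G'(z) = f(z).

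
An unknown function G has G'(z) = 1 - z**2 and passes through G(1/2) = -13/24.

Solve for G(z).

A candidate passes only if d/dz[G] lands on the given G'(z) exactly.
A general antiderivative is -z**3/3 + z + C.
The condition gives C = -13/24 - (11/24) = -1.
So G(z) = -z**3/3 + z - 1.
Check: d/dz[-z**3/3 + z - 1] = 1 - z**2 = G'(z).

G(z) = -z**3/3 + z - 1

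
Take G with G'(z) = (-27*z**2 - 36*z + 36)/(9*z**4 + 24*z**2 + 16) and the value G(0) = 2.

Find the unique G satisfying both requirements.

Recognize the product-rule pattern: G'(z) = u'v + uv' with u = 1/(z**2 + 4/3), v = 3*z + 2, so integration by parts undoes it.
A general antiderivative is (3*z + 2)/(z**2 + 4/3) + C.
The condition gives C = 2 - (3/2) = 1/2.
So G(z) = 3*z/(z**2 + 4/3) + 1/2 + 2/(z**2 + 4/3).
Check: d/dz[3*z/(z**2 + 4/3) + 1/2 + 2/(z**2 + 4/3)] = (-27*z**2 - 36*z + 36)/(9*z**4 + 24*z**2 + 16) = G'(z).

G(z) = 3*z/(z**2 + 4/3) + 1/2 + 2/(z**2 + 4/3)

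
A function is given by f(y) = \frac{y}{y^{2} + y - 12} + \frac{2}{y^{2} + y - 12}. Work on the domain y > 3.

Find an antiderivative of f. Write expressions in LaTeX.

An antiderivative is F(y) = \frac{5 \log{\left(y - 3 \right)}}{7} + \frac{2 \log{\left(y + 4 \right)}}{7}.

Factor the denominator (\left(y - 3\right) \left(y + 4\right)) and decompose: f = \frac{2}{7 \left(y + 4\right)} + \frac{5}{7 \left(y - 3\right)}; each piece integrates to a log, atan, or power term.
Check: d/dy[\frac{5 \log{\left(y - 3 \right)}}{7} + \frac{2 \log{\left(y + 4 \right)}}{7}] = \frac{y + 2}{y^{2} + y - 12}, which equals f(y).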